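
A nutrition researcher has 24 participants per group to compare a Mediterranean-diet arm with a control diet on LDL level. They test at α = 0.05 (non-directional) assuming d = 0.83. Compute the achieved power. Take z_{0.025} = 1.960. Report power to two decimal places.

For two equal groups, power = Φ(d·√(n/2) − z_{α/2}).
d·√(n/2) = 0.83 × √(24/2) = 0.83 × 3.464 = 2.875.
z_β = 2.875 − 1.960 = 0.915.
Power = Φ(0.915) = 0.820.

power ≈ 0.82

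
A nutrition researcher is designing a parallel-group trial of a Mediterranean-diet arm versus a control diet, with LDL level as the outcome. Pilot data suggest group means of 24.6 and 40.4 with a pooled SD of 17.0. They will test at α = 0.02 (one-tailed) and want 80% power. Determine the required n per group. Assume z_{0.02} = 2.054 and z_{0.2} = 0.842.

Cohen's d = |M₁ − M₂| / SD_pooled = |24.6 − 40.4| / 17.0 = 15.8 / 17.0 = 0.929.
For two independent groups with equal n: n = 2·((z_{α} + z_β) / d)².
z_{α} + z_β = 2.054 + 0.842 = 2.896.
n = 2 × (2.896 / 0.929)² = 2 × 3.117² = 2 × 9.72 = 19.4.
Round up to the next whole participant.

n = 20 per group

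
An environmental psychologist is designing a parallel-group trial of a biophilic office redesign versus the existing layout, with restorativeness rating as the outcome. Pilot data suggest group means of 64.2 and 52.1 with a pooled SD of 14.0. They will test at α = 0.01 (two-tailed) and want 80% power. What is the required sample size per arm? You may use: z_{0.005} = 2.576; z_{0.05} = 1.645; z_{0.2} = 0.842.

n = 32 per group

Cohen's d = |M₁ − M₂| / SD_pooled = |64.2 − 52.1| / 14.0 = 12.1 / 14.0 = 0.864.
For two independent groups with equal n: n = 2·((z_{α/2} + z_β) / d)².
z_{α/2} + z_β = 2.576 + 0.842 = 3.418.
n = 2 × (3.418 / 0.864)² = 2 × 3.956² = 2 × 15.65 = 31.3.
Round up to the next whole participant.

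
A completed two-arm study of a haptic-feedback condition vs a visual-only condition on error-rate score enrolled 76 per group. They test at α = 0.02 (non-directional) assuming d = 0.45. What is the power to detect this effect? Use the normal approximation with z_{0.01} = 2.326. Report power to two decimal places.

For two equal groups, power = Φ(d·√(n/2) − z_{α/2}).
d·√(n/2) = 0.45 × √(76/2) = 0.45 × 6.164 = 2.774.
z_β = 2.774 − 2.326 = 0.448.
Power = Φ(0.448) = 0.673.

power ≈ 0.67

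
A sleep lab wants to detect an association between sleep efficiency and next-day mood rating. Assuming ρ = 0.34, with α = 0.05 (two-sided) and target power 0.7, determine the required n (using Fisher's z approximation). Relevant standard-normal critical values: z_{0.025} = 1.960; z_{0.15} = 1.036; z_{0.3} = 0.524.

Fisher's z: C = ½·ln((1+r)/(1−r)) = ½·ln(2.0303) = 0.3541.
n = ((z_{α/2} + z_β)/C)² + 3.
(1.960 + 0.524) / 0.3541 = 2.484 / 0.3541 = 7.015.
n = 7.015² + 3 = 49.21 + 3 = 52.2.
Round up.

n = 53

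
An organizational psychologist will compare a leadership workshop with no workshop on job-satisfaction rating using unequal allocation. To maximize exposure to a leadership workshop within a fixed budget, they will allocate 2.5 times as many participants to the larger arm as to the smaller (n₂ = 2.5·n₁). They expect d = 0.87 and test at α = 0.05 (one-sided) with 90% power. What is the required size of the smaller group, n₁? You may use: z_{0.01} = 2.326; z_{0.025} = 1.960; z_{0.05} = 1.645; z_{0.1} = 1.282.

n₁ = 16

With allocation ratio k = n₂/n₁ = 2.5, Var(x̄₁−x̄₂) = σ²(1/n₁ + 1/(k·n₁)) = σ²·(k+1)/(k·n₁).
So n₁ = (1 + 1/k)·((z_{α} + z_β)/d)² = 1.400 × (2.927/0.87)².
n₁ = 1.400 × 11.32 = 15.8.
Round up: n₁ = 16, giving n₂ = 2.5 × 16 = 40.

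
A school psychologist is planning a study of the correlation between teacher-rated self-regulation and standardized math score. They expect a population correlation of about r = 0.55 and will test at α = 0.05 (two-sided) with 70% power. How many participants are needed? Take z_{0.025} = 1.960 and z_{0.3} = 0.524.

n = 20

Fisher's z: C = ½·ln((1+r)/(1−r)) = ½·ln(3.4444) = 0.6184.
n = ((z_{α/2} + z_β)/C)² + 3.
(1.960 + 0.524) / 0.6184 = 2.484 / 0.6184 = 4.017.
n = 4.017² + 3 = 16.13 + 3 = 19.1.
Round up.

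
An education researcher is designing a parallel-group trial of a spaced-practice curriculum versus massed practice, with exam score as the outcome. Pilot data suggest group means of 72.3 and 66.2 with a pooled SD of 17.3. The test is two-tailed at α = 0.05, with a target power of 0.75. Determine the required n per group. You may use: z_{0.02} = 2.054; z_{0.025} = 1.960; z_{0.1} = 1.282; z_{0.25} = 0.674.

n = 112 per group

Cohen's d = |M₁ − M₂| / SD_pooled = |72.3 − 66.2| / 17.3 = 6.1 / 17.3 = 0.353.
For two independent groups with equal n: n = 2·((z_{α/2} + z_β) / d)².
z_{α/2} + z_β = 1.960 + 0.674 = 2.634.
n = 2 × (2.634 / 0.353)² = 2 × 7.462² = 2 × 55.68 = 111.4.
Round up to the next whole participant.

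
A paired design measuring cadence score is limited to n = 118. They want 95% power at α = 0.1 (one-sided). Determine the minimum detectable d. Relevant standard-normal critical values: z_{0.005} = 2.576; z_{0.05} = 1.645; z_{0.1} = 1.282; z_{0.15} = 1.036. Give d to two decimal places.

For a single sample (or paired design) of n = 118: d_min = (z_{α} + z_β)/√n.
z-sum = 1.282 + 1.645 = 2.927.
d_min = 2.927 / √118 = 2.927 / 10.863 = 0.269.

d_min ≈ 0.27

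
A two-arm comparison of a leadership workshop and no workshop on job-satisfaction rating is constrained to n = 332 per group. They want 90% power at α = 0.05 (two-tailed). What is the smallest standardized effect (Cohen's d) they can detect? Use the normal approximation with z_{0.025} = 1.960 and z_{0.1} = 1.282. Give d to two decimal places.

d_min ≈ 0.25

For two independent groups of n = 332 each: d_min = (z_{α/2} + z_β)·√(2/n).
z-sum = 1.960 + 1.282 = 3.242.
d_min = 3.242 × √(2/332) = 3.242 × 0.0776 = 0.252.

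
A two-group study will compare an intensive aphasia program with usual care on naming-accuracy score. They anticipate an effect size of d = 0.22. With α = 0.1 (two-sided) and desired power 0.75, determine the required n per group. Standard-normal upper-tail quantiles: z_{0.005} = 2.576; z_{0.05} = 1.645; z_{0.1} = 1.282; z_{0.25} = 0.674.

n = 223 per group

For two independent groups with equal n: n = 2·((z_{α/2} + z_β) / d)².
z_{α/2} + z_β = 1.645 + 0.674 = 2.319.
n = 2 × (2.319 / 0.22)² = 2 × 10.541² = 2 × 111.11 = 222.2.
Round up to the next whole participant.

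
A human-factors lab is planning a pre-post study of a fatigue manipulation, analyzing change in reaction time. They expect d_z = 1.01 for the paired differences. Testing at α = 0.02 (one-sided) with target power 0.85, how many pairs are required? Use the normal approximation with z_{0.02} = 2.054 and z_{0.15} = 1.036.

For a paired (one-sample on differences) test: n = ((z_{α} + z_β) / d)².
z_{α} + z_β = 2.054 + 1.036 = 3.090.
n = (3.090 / 1.01)² = 3.059² = 9.36.
Round up.

n = 10 pairs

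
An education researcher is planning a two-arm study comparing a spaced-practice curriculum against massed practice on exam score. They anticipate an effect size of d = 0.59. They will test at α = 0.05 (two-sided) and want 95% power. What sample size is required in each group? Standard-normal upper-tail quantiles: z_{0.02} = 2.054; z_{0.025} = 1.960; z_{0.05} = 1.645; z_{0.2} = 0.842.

n = 75 per group

For two independent groups with equal n: n = 2·((z_{α/2} + z_β) / d)².
z_{α/2} + z_β = 1.960 + 1.645 = 3.605.
n = 2 × (3.605 / 0.59)² = 2 × 6.110² = 2 × 37.33 = 74.7.
Round up to the next whole participant.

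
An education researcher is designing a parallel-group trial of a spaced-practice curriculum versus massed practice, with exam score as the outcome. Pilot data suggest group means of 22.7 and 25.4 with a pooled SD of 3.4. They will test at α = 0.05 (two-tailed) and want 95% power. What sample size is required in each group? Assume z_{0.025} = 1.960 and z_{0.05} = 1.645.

Cohen's d = |M₁ − M₂| / SD_pooled = |22.7 − 25.4| / 3.4 = 2.7 / 3.4 = 0.794.
For two independent groups with equal n: n = 2·((z_{α/2} + z_β) / d)².
z_{α/2} + z_β = 1.960 + 1.645 = 3.605.
n = 2 × (3.605 / 0.794)² = 2 × 4.540² = 2 × 20.61 = 41.2.
Round up to the next whole participant.

n = 42 per group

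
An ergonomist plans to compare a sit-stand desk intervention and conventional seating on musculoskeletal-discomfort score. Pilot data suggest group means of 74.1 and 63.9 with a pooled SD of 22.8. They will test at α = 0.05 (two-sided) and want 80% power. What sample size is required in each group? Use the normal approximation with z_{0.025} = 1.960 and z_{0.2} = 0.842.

n = 79 per group

Cohen's d = |M₁ − M₂| / SD_pooled = |74.1 − 63.9| / 22.8 = 10.2 / 22.8 = 0.447.
For two independent groups with equal n: n = 2·((z_{α/2} + z_β) / d)².
z_{α/2} + z_β = 1.960 + 0.842 = 2.802.
n = 2 × (2.802 / 0.447)² = 2 × 6.268² = 2 × 39.29 = 78.6.
Round up to the next whole participant.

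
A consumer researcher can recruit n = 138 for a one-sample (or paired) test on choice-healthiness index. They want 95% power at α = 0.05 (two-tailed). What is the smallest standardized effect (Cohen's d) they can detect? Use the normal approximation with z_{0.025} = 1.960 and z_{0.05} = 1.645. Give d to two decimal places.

For a single sample (or paired design) of n = 138: d_min = (z_{α/2} + z_β)/√n.
z-sum = 1.960 + 1.645 = 3.605.
d_min = 3.605 / √138 = 3.605 / 11.747 = 0.307.

d_min ≈ 0.31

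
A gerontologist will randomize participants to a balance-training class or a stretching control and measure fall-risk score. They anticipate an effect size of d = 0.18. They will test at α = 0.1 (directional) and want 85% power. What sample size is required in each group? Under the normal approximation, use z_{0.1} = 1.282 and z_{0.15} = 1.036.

For two independent groups with equal n: n = 2·((z_{α} + z_β) / d)².
z_{α} + z_β = 1.282 + 1.036 = 2.318.
n = 2 × (2.318 / 0.18)² = 2 × 12.878² = 2 × 165.84 = 331.7.
Round up to the next whole participant.

n = 332 per group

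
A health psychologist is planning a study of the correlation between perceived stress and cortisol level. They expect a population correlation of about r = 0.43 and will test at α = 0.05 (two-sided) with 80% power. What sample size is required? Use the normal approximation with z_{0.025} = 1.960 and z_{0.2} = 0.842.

n = 41

Fisher's z: C = ½·ln((1+r)/(1−r)) = ½·ln(2.5088) = 0.4599.
n = ((z_{α/2} + z_β)/C)² + 3.
(1.960 + 0.842) / 0.4599 = 2.802 / 0.4599 = 6.093.
n = 6.093² + 3 = 37.12 + 3 = 40.1.
Round up.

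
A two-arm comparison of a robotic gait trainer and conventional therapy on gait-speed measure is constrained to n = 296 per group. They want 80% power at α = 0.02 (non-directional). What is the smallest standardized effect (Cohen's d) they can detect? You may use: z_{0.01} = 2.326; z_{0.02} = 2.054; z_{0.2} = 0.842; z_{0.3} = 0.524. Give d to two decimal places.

d_min ≈ 0.26

For two independent groups of n = 296 each: d_min = (z_{α/2} + z_β)·√(2/n).
z-sum = 2.326 + 0.842 = 3.168.
d_min = 3.168 × √(2/296) = 3.168 × 0.0822 = 0.260.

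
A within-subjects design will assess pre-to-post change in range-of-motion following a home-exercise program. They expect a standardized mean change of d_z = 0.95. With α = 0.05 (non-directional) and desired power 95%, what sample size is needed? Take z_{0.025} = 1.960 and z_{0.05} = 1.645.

For a paired (one-sample on differences) test: n = ((z_{α/2} + z_β) / d)².
z_{α/2} + z_β = 1.960 + 1.645 = 3.605.
n = (3.605 / 0.95)² = 3.795² = 14.40.
Round up.

n = 15 pairs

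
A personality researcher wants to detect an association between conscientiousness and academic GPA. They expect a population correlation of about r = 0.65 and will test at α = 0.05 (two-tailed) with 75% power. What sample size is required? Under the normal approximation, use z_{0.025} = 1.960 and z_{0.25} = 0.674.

Fisher's z: C = ½·ln((1+r)/(1−r)) = ½·ln(4.7143) = 0.7753.
n = ((z_{α/2} + z_β)/C)² + 3.
(1.960 + 0.674) / 0.7753 = 2.634 / 0.7753 = 3.397.
n = 3.397² + 3 = 11.54 + 3 = 14.5.
Round up.

n = 15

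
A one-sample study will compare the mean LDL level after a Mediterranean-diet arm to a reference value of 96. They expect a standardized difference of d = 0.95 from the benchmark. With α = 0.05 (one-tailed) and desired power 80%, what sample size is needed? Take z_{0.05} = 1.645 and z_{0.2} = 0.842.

For a one-sample test: n = ((z_{α} + z_β) / d)².
z_{α} + z_β = 1.645 + 0.842 = 2.487.
n = (2.487 / 0.95)² = 2.618² = 6.85.
Round up.

n = 7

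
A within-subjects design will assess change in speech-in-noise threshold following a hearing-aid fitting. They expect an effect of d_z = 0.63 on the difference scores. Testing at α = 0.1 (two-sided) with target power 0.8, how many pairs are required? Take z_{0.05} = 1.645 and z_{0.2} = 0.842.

For a paired (one-sample on differences) test: n = ((z_{α/2} + z_β) / d)².
z_{α/2} + z_β = 1.645 + 0.842 = 2.487.
n = (2.487 / 0.63)² = 3.948² = 15.58.
Round up.

n = 16 pairs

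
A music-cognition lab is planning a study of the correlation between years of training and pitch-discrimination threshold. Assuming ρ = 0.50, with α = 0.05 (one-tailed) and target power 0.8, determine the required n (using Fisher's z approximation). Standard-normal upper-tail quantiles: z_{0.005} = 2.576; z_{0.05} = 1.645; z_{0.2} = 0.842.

n = 24

Fisher's z: C = ½·ln((1+r)/(1−r)) = ½·ln(3.0000) = 0.5493.
n = ((z_{α} + z_β)/C)² + 3.
(1.645 + 0.842) / 0.5493 = 2.487 / 0.5493 = 4.528.
n = 4.528² + 3 = 20.50 + 3 = 23.5.
Round up.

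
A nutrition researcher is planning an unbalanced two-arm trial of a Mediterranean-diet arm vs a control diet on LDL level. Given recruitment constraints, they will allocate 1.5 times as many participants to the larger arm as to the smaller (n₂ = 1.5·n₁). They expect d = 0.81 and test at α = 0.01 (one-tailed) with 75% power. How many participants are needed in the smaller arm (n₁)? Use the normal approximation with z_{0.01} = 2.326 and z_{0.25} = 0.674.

n₁ = 23

With allocation ratio k = n₂/n₁ = 1.5, Var(x̄₁−x̄₂) = σ²(1/n₁ + 1/(k·n₁)) = σ²·(k+1)/(k·n₁).
So n₁ = (1 + 1/k)·((z_{α} + z_β)/d)² = 1.667 × (3.000/0.81)².
n₁ = 1.667 × 13.72 = 22.9.
Round up: n₁ = 23, giving n₂ = ⌈1.5 × 23⌉ = ⌈34.5⌉ = 35.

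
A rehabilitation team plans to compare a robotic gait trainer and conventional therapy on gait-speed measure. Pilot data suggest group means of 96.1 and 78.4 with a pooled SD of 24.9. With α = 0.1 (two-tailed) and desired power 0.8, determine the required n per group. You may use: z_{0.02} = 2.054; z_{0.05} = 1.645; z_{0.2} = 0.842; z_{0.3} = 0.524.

Cohen's d = |M₁ − M₂| / SD_pooled = |96.1 − 78.4| / 24.9 = 17.7 / 24.9 = 0.711.
For two independent groups with equal n: n = 2·((z_{α/2} + z_β) / d)².
z_{α/2} + z_β = 1.645 + 0.842 = 2.487.
n = 2 × (2.487 / 0.711)² = 2 × 3.498² = 2 × 12.24 = 24.5.
Round up to the next whole participant.

n = 25 per group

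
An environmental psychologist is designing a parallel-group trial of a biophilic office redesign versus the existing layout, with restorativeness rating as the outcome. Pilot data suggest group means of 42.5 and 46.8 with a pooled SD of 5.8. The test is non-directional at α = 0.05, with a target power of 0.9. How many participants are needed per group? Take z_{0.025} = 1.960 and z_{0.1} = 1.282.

n = 39 per group

Cohen's d = |M₁ − M₂| / SD_pooled = |42.5 − 46.8| / 5.8 = 4.3 / 5.8 = 0.741.
For two independent groups with equal n: n = 2·((z_{α/2} + z_β) / d)².
z_{α/2} + z_β = 1.960 + 1.282 = 3.242.
n = 2 × (3.242 / 0.741)² = 2 × 4.375² = 2 × 19.14 = 38.3.
Round up to the next whole participant.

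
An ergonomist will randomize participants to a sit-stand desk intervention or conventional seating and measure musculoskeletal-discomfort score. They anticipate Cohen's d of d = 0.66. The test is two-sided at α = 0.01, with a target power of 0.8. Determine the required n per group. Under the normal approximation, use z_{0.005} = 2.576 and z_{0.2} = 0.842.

For two independent groups with equal n: n = 2·((z_{α/2} + z_β) / d)².
z_{α/2} + z_β = 2.576 + 0.842 = 3.418.
n = 2 × (3.418 / 0.66)² = 2 × 5.179² = 2 × 26.82 = 53.6.
Round up to the next whole participant.

n = 54 per group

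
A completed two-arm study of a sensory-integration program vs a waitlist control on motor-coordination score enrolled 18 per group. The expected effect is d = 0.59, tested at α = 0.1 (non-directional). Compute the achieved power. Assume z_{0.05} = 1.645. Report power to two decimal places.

For two equal groups, power = Φ(d·√(n/2) − z_{α/2}).
d·√(n/2) = 0.59 × √(18/2) = 0.59 × 3.000 = 1.770.
z_β = 1.770 − 1.645 = 0.125.
Power = Φ(0.125) = 0.550.

power ≈ 0.55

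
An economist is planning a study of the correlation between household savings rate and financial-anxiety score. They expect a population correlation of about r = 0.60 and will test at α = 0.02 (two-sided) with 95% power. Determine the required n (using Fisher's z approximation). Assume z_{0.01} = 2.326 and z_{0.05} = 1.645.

n = 36

Fisher's z: C = ½·ln((1+r)/(1−r)) = ½·ln(4.0000) = 0.6931.
n = ((z_{α/2} + z_β)/C)² + 3.
(2.326 + 1.645) / 0.6931 = 3.971 / 0.6931 = 5.729.
n = 5.729² + 3 = 32.83 + 3 = 35.8.
Round up.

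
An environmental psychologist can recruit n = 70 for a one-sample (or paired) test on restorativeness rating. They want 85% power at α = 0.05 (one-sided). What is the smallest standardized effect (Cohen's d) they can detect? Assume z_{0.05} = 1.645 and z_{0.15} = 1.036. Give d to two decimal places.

d_min ≈ 0.32

For a single sample (or paired design) of n = 70: d_min = (z_{α} + z_β)/√n.
z-sum = 1.645 + 1.036 = 2.681.
d_min = 2.681 / √70 = 2.681 / 8.367 = 0.320.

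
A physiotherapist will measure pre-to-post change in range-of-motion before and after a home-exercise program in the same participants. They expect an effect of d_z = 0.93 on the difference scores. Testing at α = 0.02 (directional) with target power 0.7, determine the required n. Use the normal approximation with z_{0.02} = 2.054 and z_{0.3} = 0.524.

n = 8 pairs

For a paired (one-sample on differences) test: n = ((z_{α} + z_β) / d)².
z_{α} + z_β = 2.054 + 0.524 = 2.578.
n = (2.578 / 0.93)² = 2.772² = 7.68.
Round up.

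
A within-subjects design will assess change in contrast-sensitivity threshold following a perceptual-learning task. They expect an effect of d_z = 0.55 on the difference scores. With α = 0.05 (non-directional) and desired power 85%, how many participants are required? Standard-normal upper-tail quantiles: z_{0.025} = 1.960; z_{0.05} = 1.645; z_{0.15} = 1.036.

n = 30 pairs

For a paired (one-sample on differences) test: n = ((z_{α/2} + z_β) / d)².
z_{α/2} + z_β = 1.960 + 1.036 = 2.996.
n = (2.996 / 0.55)² = 5.447² = 29.67.
Round up.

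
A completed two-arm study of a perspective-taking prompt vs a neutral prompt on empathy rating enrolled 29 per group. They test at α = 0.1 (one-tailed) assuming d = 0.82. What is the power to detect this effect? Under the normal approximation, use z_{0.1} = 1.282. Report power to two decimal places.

For two equal groups, power = Φ(d·√(n/2) − z_{α}).
d·√(n/2) = 0.82 × √(29/2) = 0.82 × 3.808 = 3.122.
z_β = 3.122 − 1.282 = 1.840.
Power = Φ(1.840) = 0.967.

power ≈ 0.97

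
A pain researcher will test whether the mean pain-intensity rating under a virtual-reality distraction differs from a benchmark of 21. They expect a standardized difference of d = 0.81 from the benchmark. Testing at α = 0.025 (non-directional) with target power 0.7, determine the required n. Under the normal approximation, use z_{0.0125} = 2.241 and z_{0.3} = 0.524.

For a one-sample test: n = ((z_{α/2} + z_β) / d)².
z_{α/2} + z_β = 2.241 + 0.524 = 2.765.
n = (2.765 / 0.81)² = 3.414² = 11.65.
Round up.

n = 12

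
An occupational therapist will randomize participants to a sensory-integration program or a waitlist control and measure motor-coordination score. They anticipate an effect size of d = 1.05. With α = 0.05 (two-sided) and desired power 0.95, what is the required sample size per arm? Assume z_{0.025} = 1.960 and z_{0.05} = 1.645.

For two independent groups with equal n: n = 2·((z_{α/2} + z_β) / d)².
z_{α/2} + z_β = 1.960 + 1.645 = 3.605.
n = 2 × (3.605 / 1.05)² = 2 × 3.433² = 2 × 11.79 = 23.6.
Round up to the next whole participant.

n = 24 per group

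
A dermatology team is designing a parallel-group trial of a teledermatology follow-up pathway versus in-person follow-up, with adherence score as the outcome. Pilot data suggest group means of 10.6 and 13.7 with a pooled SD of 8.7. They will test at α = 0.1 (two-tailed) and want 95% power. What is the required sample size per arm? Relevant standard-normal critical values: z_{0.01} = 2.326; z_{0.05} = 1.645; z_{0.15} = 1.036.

n = 171 per group

Cohen's d = |M₁ − M₂| / SD_pooled = |10.6 − 13.7| / 8.7 = 3.1 / 8.7 = 0.356.
For two independent groups with equal n: n = 2·((z_{α/2} + z_β) / d)².
z_{α/2} + z_β = 1.645 + 1.645 = 3.290.
n = 2 × (3.290 / 0.356)² = 2 × 9.242² = 2 × 85.41 = 170.8.
Round up to the next whole participant.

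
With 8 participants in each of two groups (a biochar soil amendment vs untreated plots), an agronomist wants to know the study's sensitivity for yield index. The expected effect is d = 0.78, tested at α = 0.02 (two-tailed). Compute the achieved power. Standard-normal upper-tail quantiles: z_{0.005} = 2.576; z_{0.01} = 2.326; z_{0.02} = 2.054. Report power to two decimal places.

For two equal groups, power = Φ(d·√(n/2) − z_{α/2}).
d·√(n/2) = 0.78 × √(8/2) = 0.78 × 2.000 = 1.560.
z_β = 1.560 − 2.326 = -0.766.
Power = Φ(-0.766) = 0.222.

power ≈ 0.22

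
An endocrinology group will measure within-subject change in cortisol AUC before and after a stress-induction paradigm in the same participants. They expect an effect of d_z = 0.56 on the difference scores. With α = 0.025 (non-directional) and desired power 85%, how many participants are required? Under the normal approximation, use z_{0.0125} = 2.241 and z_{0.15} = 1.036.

For a paired (one-sample on differences) test: n = ((z_{α/2} + z_β) / d)².
z_{α/2} + z_β = 2.241 + 1.036 = 3.277.
n = (3.277 / 0.56)² = 5.852² = 34.24.
Round up.

n = 35 pairs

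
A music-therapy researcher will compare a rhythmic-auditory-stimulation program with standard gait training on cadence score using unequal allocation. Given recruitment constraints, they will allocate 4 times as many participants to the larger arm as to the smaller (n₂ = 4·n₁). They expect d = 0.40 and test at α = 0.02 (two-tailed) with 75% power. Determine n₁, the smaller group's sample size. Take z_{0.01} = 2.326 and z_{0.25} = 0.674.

n₁ = 71

With allocation ratio k = n₂/n₁ = 4, Var(x̄₁−x̄₂) = σ²(1/n₁ + 1/(k·n₁)) = σ²·(k+1)/(k·n₁).
So n₁ = (1 + 1/k)·((z_{α/2} + z_β)/d)² = 1.250 × (3.000/0.40)².
n₁ = 1.250 × 56.25 = 70.3.
Round up: n₁ = 71, giving n₂ = 4 × 71 = 284.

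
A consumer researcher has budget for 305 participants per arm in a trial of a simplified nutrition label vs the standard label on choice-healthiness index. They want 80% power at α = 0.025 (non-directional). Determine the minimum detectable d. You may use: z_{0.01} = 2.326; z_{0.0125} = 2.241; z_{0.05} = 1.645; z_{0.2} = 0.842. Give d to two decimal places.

d_min ≈ 0.25

For two independent groups of n = 305 each: d_min = (z_{α/2} + z_β)·√(2/n).
z-sum = 2.241 + 0.842 = 3.083.
d_min = 3.083 × √(2/305) = 3.083 × 0.0810 = 0.250.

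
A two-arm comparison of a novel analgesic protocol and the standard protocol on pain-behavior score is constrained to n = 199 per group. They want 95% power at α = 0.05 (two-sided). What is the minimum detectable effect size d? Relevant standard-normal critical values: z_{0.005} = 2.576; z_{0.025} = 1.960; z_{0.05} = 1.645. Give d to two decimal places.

For two independent groups of n = 199 each: d_min = (z_{α/2} + z_β)·√(2/n).
z-sum = 1.960 + 1.645 = 3.605.
d_min = 3.605 × √(2/199) = 3.605 × 0.1003 = 0.361.

d_min ≈ 0.36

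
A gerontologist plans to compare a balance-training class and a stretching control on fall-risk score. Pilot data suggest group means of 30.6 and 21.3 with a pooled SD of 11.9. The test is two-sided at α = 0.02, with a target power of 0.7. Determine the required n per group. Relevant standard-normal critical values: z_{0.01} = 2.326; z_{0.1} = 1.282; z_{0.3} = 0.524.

Cohen's d = |M₁ − M₂| / SD_pooled = |30.6 − 21.3| / 11.9 = 9.3 / 11.9 = 0.782.
For two independent groups with equal n: n = 2·((z_{α/2} + z_β) / d)².
z_{α/2} + z_β = 2.326 + 0.524 = 2.850.
n = 2 × (2.850 / 0.782)² = 2 × 3.645² = 2 × 13.28 = 26.6.
Round up to the next whole participant.

n = 27 per group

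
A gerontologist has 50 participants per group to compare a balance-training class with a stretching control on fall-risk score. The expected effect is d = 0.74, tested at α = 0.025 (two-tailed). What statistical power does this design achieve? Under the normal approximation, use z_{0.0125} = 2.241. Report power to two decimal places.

power ≈ 0.93

For two equal groups, power = Φ(d·√(n/2) − z_{α/2}).
d·√(n/2) = 0.74 × √(50/2) = 0.74 × 5.000 = 3.700.
z_β = 3.700 − 2.241 = 1.459.
Power = Φ(1.459) = 0.928.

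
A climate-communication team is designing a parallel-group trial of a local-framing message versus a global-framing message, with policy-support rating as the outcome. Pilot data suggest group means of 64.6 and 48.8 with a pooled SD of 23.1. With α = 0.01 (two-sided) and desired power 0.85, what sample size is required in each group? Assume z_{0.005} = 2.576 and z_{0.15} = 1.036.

Cohen's d = |M₁ − M₂| / SD_pooled = |64.6 − 48.8| / 23.1 = 15.8 / 23.1 = 0.684.
For two independent groups with equal n: n = 2·((z_{α/2} + z_β) / d)².
z_{α/2} + z_β = 2.576 + 1.036 = 3.612.
n = 2 × (3.612 / 0.684)² = 2 × 5.281² = 2 × 27.89 = 55.8.
Round up to the next whole participant.

n = 56 per group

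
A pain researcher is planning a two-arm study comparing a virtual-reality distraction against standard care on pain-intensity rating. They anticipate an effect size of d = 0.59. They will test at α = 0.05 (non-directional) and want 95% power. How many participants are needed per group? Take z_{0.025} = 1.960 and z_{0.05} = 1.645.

n = 75 per group

For two independent groups with equal n: n = 2·((z_{α/2} + z_β) / d)².
z_{α/2} + z_β = 1.960 + 1.645 = 3.605.
n = 2 × (3.605 / 0.59)² = 2 × 6.110² = 2 × 37.33 = 74.7.
Round up to the next whole participant.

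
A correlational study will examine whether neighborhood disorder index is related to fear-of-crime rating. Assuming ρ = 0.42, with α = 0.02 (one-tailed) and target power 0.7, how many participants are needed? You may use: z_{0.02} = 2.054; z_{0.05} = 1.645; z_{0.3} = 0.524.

n = 37

Fisher's z: C = ½·ln((1+r)/(1−r)) = ½·ln(2.4483) = 0.4477.
n = ((z_{α} + z_β)/C)² + 3.
(2.054 + 0.524) / 0.4477 = 2.578 / 0.4477 = 5.758.
n = 5.758² + 3 = 33.16 + 3 = 36.2.
Round up.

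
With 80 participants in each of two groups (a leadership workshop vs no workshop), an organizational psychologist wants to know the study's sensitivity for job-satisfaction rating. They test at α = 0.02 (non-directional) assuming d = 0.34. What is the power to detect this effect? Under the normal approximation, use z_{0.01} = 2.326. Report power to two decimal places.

power ≈ 0.43

For two equal groups, power = Φ(d·√(n/2) − z_{α/2}).
d·√(n/2) = 0.34 × √(80/2) = 0.34 × 6.325 = 2.150.
z_β = 2.150 − 2.326 = -0.176.
Power = Φ(-0.176) = 0.430.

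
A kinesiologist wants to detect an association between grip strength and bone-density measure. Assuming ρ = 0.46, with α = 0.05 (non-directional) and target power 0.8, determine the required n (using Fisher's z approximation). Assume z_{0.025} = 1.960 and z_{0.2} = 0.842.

n = 35

Fisher's z: C = ½·ln((1+r)/(1−r)) = ½·ln(2.7037) = 0.4973.
n = ((z_{α/2} + z_β)/C)² + 3.
(1.960 + 0.842) / 0.4973 = 2.802 / 0.4973 = 5.634.
n = 5.634² + 3 = 31.75 + 3 = 34.7.
Round up.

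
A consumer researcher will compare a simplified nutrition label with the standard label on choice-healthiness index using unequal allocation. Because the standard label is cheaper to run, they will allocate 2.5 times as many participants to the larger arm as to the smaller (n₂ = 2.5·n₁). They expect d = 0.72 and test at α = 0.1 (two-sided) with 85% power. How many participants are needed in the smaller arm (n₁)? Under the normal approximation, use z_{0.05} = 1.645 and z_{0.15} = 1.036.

n₁ = 20

With allocation ratio k = n₂/n₁ = 2.5, Var(x̄₁−x̄₂) = σ²(1/n₁ + 1/(k·n₁)) = σ²·(k+1)/(k·n₁).
So n₁ = (1 + 1/k)·((z_{α/2} + z_β)/d)² = 1.400 × (2.681/0.72)².
n₁ = 1.400 × 13.87 = 19.4.
Round up: n₁ = 20, giving n₂ = 2.5 × 20 = 50.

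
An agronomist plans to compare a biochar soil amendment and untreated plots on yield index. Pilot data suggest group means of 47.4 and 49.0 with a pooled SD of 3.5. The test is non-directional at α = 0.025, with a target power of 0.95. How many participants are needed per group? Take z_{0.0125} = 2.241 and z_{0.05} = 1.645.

n = 145 per group

Cohen's d = |M₁ − M₂| / SD_pooled = |47.4 − 49.0| / 3.5 = 1.6 / 3.5 = 0.457.
For two independent groups with equal n: n = 2·((z_{α/2} + z_β) / d)².
z_{α/2} + z_β = 2.241 + 1.645 = 3.886.
n = 2 × (3.886 / 0.457)² = 2 × 8.503² = 2 × 72.31 = 144.6.
Round up to the next whole participant.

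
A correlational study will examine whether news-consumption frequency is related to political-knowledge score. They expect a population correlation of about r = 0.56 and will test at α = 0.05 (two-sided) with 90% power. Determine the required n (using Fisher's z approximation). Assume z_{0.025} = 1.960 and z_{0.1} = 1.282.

Fisher's z: C = ½·ln((1+r)/(1−r)) = ½·ln(3.5455) = 0.6328.
n = ((z_{α/2} + z_β)/C)² + 3.
(1.960 + 1.282) / 0.6328 = 3.242 / 0.6328 = 5.123.
n = 5.123² + 3 = 26.25 + 3 = 29.2.
Round up.

n = 30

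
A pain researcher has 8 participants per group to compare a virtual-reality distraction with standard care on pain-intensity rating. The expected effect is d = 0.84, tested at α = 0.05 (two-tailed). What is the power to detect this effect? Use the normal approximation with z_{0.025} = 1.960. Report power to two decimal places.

power ≈ 0.39

For two equal groups, power = Φ(d·√(n/2) − z_{α/2}).
d·√(n/2) = 0.84 × √(8/2) = 0.84 × 2.000 = 1.680.
z_β = 1.680 − 1.960 = -0.280.
Power = Φ(-0.280) = 0.390.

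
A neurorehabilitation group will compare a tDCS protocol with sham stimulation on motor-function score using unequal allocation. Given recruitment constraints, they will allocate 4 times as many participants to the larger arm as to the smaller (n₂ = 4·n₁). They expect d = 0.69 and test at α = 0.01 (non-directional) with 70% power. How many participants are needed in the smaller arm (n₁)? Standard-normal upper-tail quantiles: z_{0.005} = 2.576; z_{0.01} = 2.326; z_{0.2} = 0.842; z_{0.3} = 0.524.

With allocation ratio k = n₂/n₁ = 4, Var(x̄₁−x̄₂) = σ²(1/n₁ + 1/(k·n₁)) = σ²·(k+1)/(k·n₁).
So n₁ = (1 + 1/k)·((z_{α/2} + z_β)/d)² = 1.250 × (3.100/0.69)².
n₁ = 1.250 × 20.18 = 25.2.
Round up: n₁ = 26, giving n₂ = 4 × 26 = 104.

n₁ = 26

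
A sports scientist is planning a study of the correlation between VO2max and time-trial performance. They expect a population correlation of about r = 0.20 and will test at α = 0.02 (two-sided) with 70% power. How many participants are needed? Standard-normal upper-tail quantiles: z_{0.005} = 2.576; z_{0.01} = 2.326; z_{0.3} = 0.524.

Fisher's z: C = ½·ln((1+r)/(1−r)) = ½·ln(1.5000) = 0.2027.
n = ((z_{α/2} + z_β)/C)² + 3.
(2.326 + 0.524) / 0.2027 = 2.850 / 0.2027 = 14.060.
n = 14.060² + 3 = 197.69 + 3 = 200.7.
Round up.

n = 201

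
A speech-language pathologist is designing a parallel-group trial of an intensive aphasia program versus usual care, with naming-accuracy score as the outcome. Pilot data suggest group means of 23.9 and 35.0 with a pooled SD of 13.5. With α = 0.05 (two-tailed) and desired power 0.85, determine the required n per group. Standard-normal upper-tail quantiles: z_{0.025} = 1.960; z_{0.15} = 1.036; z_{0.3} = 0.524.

n = 27 per group

Cohen's d = |M₁ − M₂| / SD_pooled = |23.9 − 35.0| / 13.5 = 11.1 / 13.5 = 0.822.
For two independent groups with equal n: n = 2·((z_{α/2} + z_β) / d)².
z_{α/2} + z_β = 1.960 + 1.036 = 2.996.
n = 2 × (2.996 / 0.822)² = 2 × 3.645² = 2 × 13.28 = 26.6.
Round up to the next whole participant.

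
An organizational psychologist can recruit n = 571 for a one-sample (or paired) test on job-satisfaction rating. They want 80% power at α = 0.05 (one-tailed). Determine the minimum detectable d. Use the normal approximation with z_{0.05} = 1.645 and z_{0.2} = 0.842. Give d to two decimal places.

For a single sample (or paired design) of n = 571: d_min = (z_{α} + z_β)/√n.
z-sum = 1.645 + 0.842 = 2.487.
d_min = 2.487 / √571 = 2.487 / 23.896 = 0.104.

d_min ≈ 0.10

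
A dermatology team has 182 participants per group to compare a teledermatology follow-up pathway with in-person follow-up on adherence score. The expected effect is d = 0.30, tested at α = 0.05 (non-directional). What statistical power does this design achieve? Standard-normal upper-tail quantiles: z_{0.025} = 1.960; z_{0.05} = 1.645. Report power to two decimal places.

For two equal groups, power = Φ(d·√(n/2) − z_{α/2}).
d·√(n/2) = 0.30 × √(182/2) = 0.30 × 9.539 = 2.862.
z_β = 2.862 − 1.960 = 0.902.
Power = Φ(0.902) = 0.816.

power ≈ 0.82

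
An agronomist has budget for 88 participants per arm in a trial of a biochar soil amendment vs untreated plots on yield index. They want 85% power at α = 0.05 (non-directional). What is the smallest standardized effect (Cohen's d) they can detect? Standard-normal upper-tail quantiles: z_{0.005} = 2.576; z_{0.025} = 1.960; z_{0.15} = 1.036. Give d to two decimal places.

d_min ≈ 0.45

For two independent groups of n = 88 each: d_min = (z_{α/2} + z_β)·√(2/n).
z-sum = 1.960 + 1.036 = 2.996.
d_min = 2.996 × √(2/88) = 2.996 × 0.1508 = 0.452.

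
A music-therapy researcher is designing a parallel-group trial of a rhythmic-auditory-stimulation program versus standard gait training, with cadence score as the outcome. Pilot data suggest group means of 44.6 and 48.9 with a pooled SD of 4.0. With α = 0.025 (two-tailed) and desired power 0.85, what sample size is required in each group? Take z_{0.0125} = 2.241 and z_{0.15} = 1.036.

Cohen's d = |M₁ − M₂| / SD_pooled = |44.6 − 48.9| / 4.0 = 4.3 / 4.0 = 1.075.
For two independent groups with equal n: n = 2·((z_{α/2} + z_β) / d)².
z_{α/2} + z_β = 2.241 + 1.036 = 3.277.
n = 2 × (3.277 / 1.075)² = 2 × 3.048² = 2 × 9.29 = 18.6.
Round up to the next whole participant.

n = 19 per group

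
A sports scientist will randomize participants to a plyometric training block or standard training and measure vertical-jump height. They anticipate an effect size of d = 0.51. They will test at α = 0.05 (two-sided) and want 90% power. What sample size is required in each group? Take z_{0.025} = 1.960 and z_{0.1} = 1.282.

n = 81 per group

For two independent groups with equal n: n = 2·((z_{α/2} + z_β) / d)².
z_{α/2} + z_β = 1.960 + 1.282 = 3.242.
n = 2 × (3.242 / 0.51)² = 2 × 6.357² = 2 × 40.41 = 80.8.
Round up to the next whole participant.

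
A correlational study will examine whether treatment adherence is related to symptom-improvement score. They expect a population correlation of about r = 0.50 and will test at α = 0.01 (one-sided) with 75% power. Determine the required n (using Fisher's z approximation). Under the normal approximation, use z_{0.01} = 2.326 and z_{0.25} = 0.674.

n = 33

Fisher's z: C = ½·ln((1+r)/(1−r)) = ½·ln(3.0000) = 0.5493.
n = ((z_{α} + z_β)/C)² + 3.
(2.326 + 0.674) / 0.5493 = 3.000 / 0.5493 = 5.461.
n = 5.461² + 3 = 29.83 + 3 = 32.8.
Round up.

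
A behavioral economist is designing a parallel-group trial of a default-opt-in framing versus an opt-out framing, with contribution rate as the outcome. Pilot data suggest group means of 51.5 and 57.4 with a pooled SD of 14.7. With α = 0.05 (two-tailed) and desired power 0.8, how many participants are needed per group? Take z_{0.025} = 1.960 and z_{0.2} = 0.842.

n = 98 per group

Cohen's d = |M₁ − M₂| / SD_pooled = |51.5 − 57.4| / 14.7 = 5.9 / 14.7 = 0.401.
For two independent groups with equal n: n = 2·((z_{α/2} + z_β) / d)².
z_{α/2} + z_β = 1.960 + 0.842 = 2.802.
n = 2 × (2.802 / 0.401)² = 2 × 6.988² = 2 × 48.83 = 97.7.
Round up to the next whole participant.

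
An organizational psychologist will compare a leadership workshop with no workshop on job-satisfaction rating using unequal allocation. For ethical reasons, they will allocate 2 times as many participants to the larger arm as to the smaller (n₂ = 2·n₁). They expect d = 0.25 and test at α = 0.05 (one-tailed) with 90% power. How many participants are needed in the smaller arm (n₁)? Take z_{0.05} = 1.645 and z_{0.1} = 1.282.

With allocation ratio k = n₂/n₁ = 2, Var(x̄₁−x̄₂) = σ²(1/n₁ + 1/(k·n₁)) = σ²·(k+1)/(k·n₁).
So n₁ = (1 + 1/k)·((z_{α} + z_β)/d)² = 1.500 × (2.927/0.25)².
n₁ = 1.500 × 137.08 = 205.6.
Round up: n₁ = 206, giving n₂ = 2 × 206 = 412.

n₁ = 206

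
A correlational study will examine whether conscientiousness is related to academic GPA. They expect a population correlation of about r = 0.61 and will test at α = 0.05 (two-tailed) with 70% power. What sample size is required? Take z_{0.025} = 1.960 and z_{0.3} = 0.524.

Fisher's z: C = ½·ln((1+r)/(1−r)) = ½·ln(4.1282) = 0.7089.
n = ((z_{α/2} + z_β)/C)² + 3.
(1.960 + 0.524) / 0.7089 = 2.484 / 0.7089 = 3.504.
n = 3.504² + 3 = 12.28 + 3 = 15.3.
Round up.

n = 16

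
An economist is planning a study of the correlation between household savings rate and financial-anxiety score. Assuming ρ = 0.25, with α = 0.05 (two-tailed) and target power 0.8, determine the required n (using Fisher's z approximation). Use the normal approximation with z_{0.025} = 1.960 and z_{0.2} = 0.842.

n = 124

Fisher's z: C = ½·ln((1+r)/(1−r)) = ½·ln(1.6667) = 0.2554.
n = ((z_{α/2} + z_β)/C)² + 3.
(1.960 + 0.842) / 0.2554 = 2.802 / 0.2554 = 10.971.
n = 10.971² + 3 = 120.36 + 3 = 123.4.
Round up.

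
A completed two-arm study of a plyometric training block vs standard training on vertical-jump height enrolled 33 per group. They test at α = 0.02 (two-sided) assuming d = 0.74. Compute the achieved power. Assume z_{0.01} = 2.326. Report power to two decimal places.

For two equal groups, power = Φ(d·√(n/2) − z_{α/2}).
d·√(n/2) = 0.74 × √(33/2) = 0.74 × 4.062 = 3.006.
z_β = 3.006 − 2.326 = 0.680.
Power = Φ(0.680) = 0.752.

power ≈ 0.75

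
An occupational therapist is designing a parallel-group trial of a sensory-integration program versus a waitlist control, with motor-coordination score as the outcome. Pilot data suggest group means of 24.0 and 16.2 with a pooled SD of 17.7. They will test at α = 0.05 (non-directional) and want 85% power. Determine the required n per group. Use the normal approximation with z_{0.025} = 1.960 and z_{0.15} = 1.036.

n = 93 per group

Cohen's d = |M₁ − M₂| / SD_pooled = |24.0 − 16.2| / 17.7 = 7.8 / 17.7 = 0.441.
For two independent groups with equal n: n = 2·((z_{α/2} + z_β) / d)².
z_{α/2} + z_β = 1.960 + 1.036 = 2.996.
n = 2 × (2.996 / 0.441)² = 2 × 6.794² = 2 × 46.15 = 92.3.
Round up to the next whole participant.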